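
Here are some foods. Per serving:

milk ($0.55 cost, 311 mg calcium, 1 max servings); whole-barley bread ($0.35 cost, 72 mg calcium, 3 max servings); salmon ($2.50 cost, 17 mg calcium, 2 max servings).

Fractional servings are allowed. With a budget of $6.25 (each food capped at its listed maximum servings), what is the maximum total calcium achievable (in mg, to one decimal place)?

558.6 mg

Calcium per dollar: milk 565.5, whole-barley bread 205.7, salmon 6.8.
Take 1 serving of milk: spends $0.55, +311.0 mg calcium (running total 311.0 mg).
Take 3 servings of whole-barley bread: spends $1.05, +216.0 mg calcium (running total 527.0 mg).
Take 1.86 servings of salmon: spends $4.65, +31.6 mg calcium (running total 558.6 mg).
Filling greedily by calcium-per-dollar is optimal for one linear limit, giving 558.6 mg.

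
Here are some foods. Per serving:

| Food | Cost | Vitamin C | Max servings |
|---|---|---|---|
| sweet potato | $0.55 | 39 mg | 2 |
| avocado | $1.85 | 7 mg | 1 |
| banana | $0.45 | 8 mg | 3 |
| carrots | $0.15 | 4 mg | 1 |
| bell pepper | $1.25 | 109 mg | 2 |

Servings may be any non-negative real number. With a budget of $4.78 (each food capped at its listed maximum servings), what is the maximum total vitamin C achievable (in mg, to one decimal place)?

Vitamin C per dollar: bell pepper 87.2, sweet potato 70.91, carrots 26.67, banana 17.78, avocado 3.784.
Take 2 servings of bell pepper: spends $2.50, +218.0 mg vitamin C (running total 218.0 mg).
Take 2 servings of sweet potato: spends $1.10, +78.0 mg vitamin C (running total 296.0 mg).
Take 1 serving of carrots: spends $0.15, +4.0 mg vitamin C (running total 300.0 mg).
Take 2.289 servings of banana: spends $1.03, +18.3 mg vitamin C (running total 318.3 mg).
Filling greedily by vitamin C-per-dollar is optimal for one linear limit, giving 318.3 mg.

318.3 mg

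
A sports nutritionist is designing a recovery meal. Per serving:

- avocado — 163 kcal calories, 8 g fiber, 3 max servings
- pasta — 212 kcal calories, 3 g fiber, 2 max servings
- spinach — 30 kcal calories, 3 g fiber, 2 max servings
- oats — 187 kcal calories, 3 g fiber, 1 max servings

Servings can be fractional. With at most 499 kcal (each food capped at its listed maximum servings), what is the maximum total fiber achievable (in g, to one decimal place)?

27.5 g

Fiber per kcal: spinach 0.1, avocado 0.04908, oats 0.01604, pasta 0.01415.
Take 2 servings of spinach: uses 60 kcal, +6.0 g fiber (running total 6.0 g).
Take 2.693 servings of avocado: uses 439 kcal, +21.5 g fiber (running total 27.5 g).
Filling greedily by fiber-per-kcal is optimal for one linear limit, giving 27.5 g.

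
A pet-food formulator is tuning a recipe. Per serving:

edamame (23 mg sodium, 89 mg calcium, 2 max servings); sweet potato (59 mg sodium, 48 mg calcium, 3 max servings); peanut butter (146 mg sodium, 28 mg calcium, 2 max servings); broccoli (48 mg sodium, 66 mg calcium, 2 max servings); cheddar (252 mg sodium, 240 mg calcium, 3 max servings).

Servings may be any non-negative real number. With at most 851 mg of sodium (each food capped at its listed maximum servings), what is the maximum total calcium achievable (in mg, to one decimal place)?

985.2 mg

Calcium per mg sodium: edamame 3.87, broccoli 1.375, cheddar 0.9524, sweet potato 0.8136, peanut butter 0.1918.
Take 2 servings of edamame: uses 46 mg sodium, +178.0 mg calcium (running total 178.0 mg).
Take 2 servings of broccoli: uses 96 mg sodium, +132.0 mg calcium (running total 310.0 mg).
Take 2.813 servings of cheddar: uses 709 mg sodium, +675.2 mg calcium (running total 985.2 mg).
Greedy by best ratio exhausts the sodium allowance optimally: 985.2 mg.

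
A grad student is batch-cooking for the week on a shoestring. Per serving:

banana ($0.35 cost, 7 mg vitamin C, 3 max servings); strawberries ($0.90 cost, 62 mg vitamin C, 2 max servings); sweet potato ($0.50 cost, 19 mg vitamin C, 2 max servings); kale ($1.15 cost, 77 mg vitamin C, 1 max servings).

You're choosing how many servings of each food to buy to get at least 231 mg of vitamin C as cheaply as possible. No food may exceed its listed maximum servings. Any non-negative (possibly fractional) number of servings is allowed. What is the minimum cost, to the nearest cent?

Cost per mg of vitamin C: strawberries $0.0145, kale $0.0149, sweet potato $0.0263, banana $0.0500.
Take 2 servings of strawberries: +124.0 mg vitamin C for $1.80 (total $1.80, still need 107.0 mg).
Take 1 serving of kale: +77.0 mg vitamin C for $1.15 (total $2.95, still need 30.0 mg).
Take 1.579 servings of sweet potato: +30.0 mg vitamin C for $0.79 (total $3.74, still need 0.0 mg).
Greedy by cheapest-per-mg is optimal for a single linear constraint, so the minimum cost is $3.74.

$3.74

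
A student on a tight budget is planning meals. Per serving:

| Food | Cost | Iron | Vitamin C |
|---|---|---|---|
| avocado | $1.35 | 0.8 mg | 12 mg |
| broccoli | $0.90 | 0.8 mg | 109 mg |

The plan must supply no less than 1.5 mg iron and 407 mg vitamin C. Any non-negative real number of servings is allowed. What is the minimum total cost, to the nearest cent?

At the optimum either one food covers both requirements or two foods hit both targets exactly; no other combination can be cheaper.
avocado only: max(1.5/0.8, 407/12) = 33.92 servings → $45.79.
broccoli only: max(1.5/0.8, 407/109) = 3.734 servings → $3.36.
avocado + broccoli with both targets exact would need a negative amount; discard.
So the least-cost plan costs $3.36.

$3.36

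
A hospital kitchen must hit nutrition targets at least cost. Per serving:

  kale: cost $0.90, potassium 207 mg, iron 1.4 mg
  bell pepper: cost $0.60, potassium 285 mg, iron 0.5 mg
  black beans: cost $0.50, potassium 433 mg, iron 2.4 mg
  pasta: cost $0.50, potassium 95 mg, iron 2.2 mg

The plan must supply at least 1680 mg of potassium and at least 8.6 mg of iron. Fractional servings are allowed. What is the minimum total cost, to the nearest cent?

An LP optimum is at a vertex; with two nutrient constraints at most two foods are used. Check each candidate.
kale only: max(1680/207, 8.6/1.4) = 8.116 servings → $7.30.
bell pepper only: max(1680/285, 8.6/0.5) = 17.2 servings → $10.32.
black beans only: max(1680/433, 8.6/2.4) = 3.88 servings → $1.94.
pasta only: max(1680/95, 8.6/2.2) = 17.68 servings → $8.84.
kale + bell pepper with both tight: 5.452 servings and 1.935 servings → $6.07.
kale + black beans with both targets exact would need a negative amount; discard.
kale + pasta: the both-tight solution has a negative serving — not a feasible corner.
bell pepper + black beans with both tight: 0.6593 servings and 3.446 servings → $2.12.
bell pepper + pasta with both tight: 4.968 servings and 2.78 servings → $4.37.
black beans + pasta: intersection lies outside the first quadrant.
So the least-cost plan costs $1.94.

$1.94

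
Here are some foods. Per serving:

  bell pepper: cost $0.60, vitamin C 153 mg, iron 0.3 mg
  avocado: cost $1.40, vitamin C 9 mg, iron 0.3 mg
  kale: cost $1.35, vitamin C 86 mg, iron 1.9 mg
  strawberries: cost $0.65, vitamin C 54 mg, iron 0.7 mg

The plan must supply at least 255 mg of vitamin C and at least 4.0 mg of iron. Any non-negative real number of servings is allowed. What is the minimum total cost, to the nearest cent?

$3.05

Two binding constraints pin down two serving amounts, so the optimal mix uses at most two foods. The candidates are each food alone (scaled to the tighter of vitamin C/iron) and each pair with both constraints tight.
bell pepper only: max(255/153, 4.0/0.3) = 13.33 servings → $8.00.
avocado only: max(255/9, 4.0/0.3) = 28.33 servings → $39.67.
kale only: max(255/86, 4.0/1.9) = 2.965 servings → $4.00.
strawberries only: max(255/54, 4.0/0.7) = 5.714 servings → $3.71.
bell pepper + avocado with both tight: 0.9375 servings and 12.4 servings → $17.92.
bell pepper + kale with both tight: 0.5304 servings and 2.022 servings → $3.05.
bell pepper + strawberries: the both-tight solution has a negative serving — not a feasible corner.
avocado + kale: intersection lies outside the first quadrant.
avocado + strawberries with both tight: 3.788 servings and 4.091 servings → $7.96.
kale + strawberries with both tight: 0.8844 servings and 3.314 servings → $3.35.
The minimum over all feasible corners is $3.05.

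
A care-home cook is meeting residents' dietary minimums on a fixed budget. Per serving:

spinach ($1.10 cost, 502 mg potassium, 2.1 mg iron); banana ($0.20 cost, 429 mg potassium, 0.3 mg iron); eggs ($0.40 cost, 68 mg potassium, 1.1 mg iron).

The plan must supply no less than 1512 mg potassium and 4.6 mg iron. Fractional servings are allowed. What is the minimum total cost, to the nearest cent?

spinach only: max(1512/502, 4.6/2.1) = 3.012 servings → $3.31.
banana only: max(1512/429, 4.6/0.3) = 15.33 servings → $3.07.
eggs only: max(1512/68, 4.6/1.1) = 22.24 servings → $8.89.
spinach + banana with both tight: 2.026 servings and 1.154 servings → $2.46.
spinach + eggs: the both-tight solution has a negative serving — not a feasible corner.
banana + eggs with both tight: 2.991 servings and 3.366 servings → $1.94.
Cheapest feasible corner: $1.94.

$1.94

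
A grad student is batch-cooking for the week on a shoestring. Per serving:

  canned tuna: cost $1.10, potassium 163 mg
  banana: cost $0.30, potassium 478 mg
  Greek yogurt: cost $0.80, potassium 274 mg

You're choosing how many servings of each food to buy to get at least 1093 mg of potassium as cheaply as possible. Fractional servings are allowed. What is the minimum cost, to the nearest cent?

$0.69

Cost per mg of potassium: banana $0.0006, Greek yogurt $0.0029, canned tuna $0.0067.
With no serving limits, use only banana: 1093 mg / 478 mg = 2.287 servings × $0.30 = $0.69.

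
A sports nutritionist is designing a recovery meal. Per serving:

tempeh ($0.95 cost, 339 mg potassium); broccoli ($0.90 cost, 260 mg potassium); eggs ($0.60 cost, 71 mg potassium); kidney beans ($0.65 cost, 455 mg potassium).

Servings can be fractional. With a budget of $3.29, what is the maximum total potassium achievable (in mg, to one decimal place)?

Potassium per dollar: kidney beans 700, tempeh 356.8, broccoli 288.9, eggs 118.3.
With no serving limits, spend the whole cost allowance on kidney beans: $3.29 / $0.65 × 455 mg = 2303.0 mg.

2303.0 mg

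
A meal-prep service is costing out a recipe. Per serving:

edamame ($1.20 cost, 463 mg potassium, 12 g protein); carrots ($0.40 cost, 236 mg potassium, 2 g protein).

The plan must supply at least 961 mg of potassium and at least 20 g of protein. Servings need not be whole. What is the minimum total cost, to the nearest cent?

edamame only: max(961/463, 20/12) = 2.076 servings → $2.49.
carrots only: max(961/236, 20/2) = 10 servings → $4.00.
edamame + carrots with both tight: 1.468 servings and 1.192 servings → $2.24.
The minimum over all feasible corners is $2.24.

$2.24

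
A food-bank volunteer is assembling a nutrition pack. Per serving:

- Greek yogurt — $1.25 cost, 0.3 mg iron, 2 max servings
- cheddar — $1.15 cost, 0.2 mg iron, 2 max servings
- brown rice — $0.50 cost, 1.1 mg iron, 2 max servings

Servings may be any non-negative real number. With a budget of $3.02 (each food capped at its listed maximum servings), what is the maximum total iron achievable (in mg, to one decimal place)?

2.7 mg

Iron per dollar: brown rice 2.2, Greek yogurt 0.24, cheddar 0.1739.
Take 2 servings of brown rice: spends $1.00, +2.2 mg iron (running total 2.2 mg).
Take 1.616 servings of Greek yogurt: spends $2.02, +0.5 mg iron (running total 2.7 mg).
Greedy by best ratio exhausts the cost allowance optimally: 2.7 mg.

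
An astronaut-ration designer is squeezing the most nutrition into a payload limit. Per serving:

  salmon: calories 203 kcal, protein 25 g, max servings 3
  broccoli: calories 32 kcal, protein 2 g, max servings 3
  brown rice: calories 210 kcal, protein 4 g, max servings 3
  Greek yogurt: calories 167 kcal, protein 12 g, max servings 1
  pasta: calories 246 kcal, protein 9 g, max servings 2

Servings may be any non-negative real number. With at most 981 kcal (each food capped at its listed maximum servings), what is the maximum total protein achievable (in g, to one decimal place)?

97.0 g

Protein per kcal: salmon 0.1232, Greek yogurt 0.07186, broccoli 0.0625, pasta 0.03659, brown rice 0.01905.
Take 3 servings of salmon: uses 609 kcal, +75.0 g protein (running total 75.0 g).
Take 1 serving of Greek yogurt: uses 167 kcal, +12.0 g protein (running total 87.0 g).
Take 3 servings of broccoli: uses 96 kcal, +6.0 g protein (running total 93.0 g).
Take 0.4431 servings of pasta: uses 109 kcal, +4.0 g protein (running total 97.0 g).
Greedy by best ratio exhausts the calories allowance optimally: 97.0 g.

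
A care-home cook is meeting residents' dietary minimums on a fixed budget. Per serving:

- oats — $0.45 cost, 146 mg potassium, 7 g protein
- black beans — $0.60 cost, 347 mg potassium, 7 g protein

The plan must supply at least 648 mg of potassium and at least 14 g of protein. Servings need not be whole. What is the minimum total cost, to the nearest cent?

$1.17

An LP optimum is at a vertex; with two nutrient constraints at most two foods are used. Check each candidate.
oats only: max(648/146, 14/7) = 4.438 servings → $2.00.
black beans only: max(648/347, 14/7) = 2 servings → $1.20.
oats + black beans with both tight: 0.2289 servings and 1.771 servings → $1.17.
So the least-cost plan costs $1.17.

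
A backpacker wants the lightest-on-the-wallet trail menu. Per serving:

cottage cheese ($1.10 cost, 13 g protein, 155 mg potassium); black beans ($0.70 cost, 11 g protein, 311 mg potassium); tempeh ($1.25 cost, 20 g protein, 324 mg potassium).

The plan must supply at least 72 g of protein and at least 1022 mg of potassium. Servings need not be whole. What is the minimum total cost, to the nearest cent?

Compare the cost at each extreme point of the feasible region.
cottage cheese only: max(72/13, 1022/155) = 6.594 servings → $7.25.
black beans only: max(72/11, 1022/311) = 6.545 servings → $4.58.
tempeh only: max(72/20, 1022/324) = 3.6 servings → $4.50.
cottage cheese + black beans with both tight: 4.769 servings and 0.9093 servings → $5.88.
cottage cheese + tempeh with both tight: 2.597 servings and 1.912 servings → $5.25.
black beans + tempeh: intersection lies outside the first quadrant.
So the least-cost plan costs $4.50.

$4.50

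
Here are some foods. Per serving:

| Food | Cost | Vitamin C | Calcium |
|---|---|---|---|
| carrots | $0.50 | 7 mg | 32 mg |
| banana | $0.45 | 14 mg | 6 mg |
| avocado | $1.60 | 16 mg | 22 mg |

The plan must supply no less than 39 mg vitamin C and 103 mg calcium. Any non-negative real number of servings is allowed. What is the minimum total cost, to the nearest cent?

With two linear requirements the optimum uses one or two foods; enumerate the corners.
carrots only: max(39/7, 103/32) = 5.571 servings → $2.79.
banana only: max(39/14, 103/6) = 17.17 servings → $7.72.
avocado only: max(39/16, 103/22) = 4.682 servings → $7.49.
carrots + banana with both tight: 2.975 servings and 1.298 servings → $2.07.
carrots + avocado with both tight: 2.207 servings and 1.472 servings → $3.46.
banana + avocado: the both-tight solution has a negative serving — not a feasible corner.
The minimum over all feasible corners is $2.07.

$2.07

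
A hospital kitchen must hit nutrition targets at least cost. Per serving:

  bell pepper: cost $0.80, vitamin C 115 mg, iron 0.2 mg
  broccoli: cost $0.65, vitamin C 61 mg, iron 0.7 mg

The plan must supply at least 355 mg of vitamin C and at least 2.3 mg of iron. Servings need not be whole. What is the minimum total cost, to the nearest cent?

$3.11

An LP optimum is at a vertex; with two nutrient constraints at most two foods are used. Check each candidate.
bell pepper only: max(355/115, 2.3/0.2) = 11.5 servings → $9.20.
broccoli only: max(355/61, 2.3/0.7) = 5.82 servings → $3.78.
bell pepper + broccoli with both tight: 1.584 servings and 2.833 servings → $3.11.
Cheapest feasible corner: $3.11.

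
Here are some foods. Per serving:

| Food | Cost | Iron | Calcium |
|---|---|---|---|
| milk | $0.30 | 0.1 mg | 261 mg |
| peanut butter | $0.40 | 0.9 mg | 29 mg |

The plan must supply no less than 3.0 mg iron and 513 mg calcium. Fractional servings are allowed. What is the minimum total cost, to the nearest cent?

At the optimum either one food covers both requirements or two foods hit both targets exactly; no other combination can be cheaper.
milk only: max(3.0/0.1, 513/261) = 30 servings → $9.00.
peanut butter only: max(3.0/0.9, 513/29) = 17.69 servings → $7.08.
milk + peanut butter with both tight: 1.615 servings and 3.154 servings → $1.75.
So the least-cost plan costs $1.75.

$1.75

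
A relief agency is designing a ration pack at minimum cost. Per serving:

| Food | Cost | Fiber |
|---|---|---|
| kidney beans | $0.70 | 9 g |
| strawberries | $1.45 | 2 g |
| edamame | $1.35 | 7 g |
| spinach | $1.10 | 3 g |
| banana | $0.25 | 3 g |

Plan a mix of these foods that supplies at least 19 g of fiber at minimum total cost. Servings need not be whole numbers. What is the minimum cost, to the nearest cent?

$1.48

Cost per g of fiber: kidney beans $0.0778, banana $0.0833, edamame $0.1929, spinach $0.3667, strawberries $0.7250.
With no serving limits, use only kidney beans: 19 g / 9 g = 2.111 servings × $0.70 = $1.48.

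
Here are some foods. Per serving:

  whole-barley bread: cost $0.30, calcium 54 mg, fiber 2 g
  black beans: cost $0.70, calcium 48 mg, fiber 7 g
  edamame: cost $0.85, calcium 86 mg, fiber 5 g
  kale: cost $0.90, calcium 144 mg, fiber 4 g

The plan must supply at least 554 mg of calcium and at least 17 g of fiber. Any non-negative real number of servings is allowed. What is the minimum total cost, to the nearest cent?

$3.08

whole-barley bread only: max(554/54, 17/2) = 10.26 servings → $3.08.
black beans only: max(554/48, 17/7) = 11.54 servings → $8.08.
edamame only: max(554/86, 17/5) = 6.442 servings → $5.48.
kale only: max(554/144, 17/4) = 4.25 servings → $3.83.
whole-barley bread + black beans with both targets exact would need a negative amount; discard.
whole-barley bread + edamame with both targets exact would need a negative amount; discard.
whole-barley bread + kale with both tight: 3.222 servings and 2.639 servings → $3.34.
black beans + edamame with both targets exact would need a negative amount; discard.
black beans + kale with both tight: 0.2843 servings and 3.752 servings → $3.58.
edamame + kale with both tight: 0.617 servings and 3.479 servings → $3.66.
So the least-cost plan costs $3.08.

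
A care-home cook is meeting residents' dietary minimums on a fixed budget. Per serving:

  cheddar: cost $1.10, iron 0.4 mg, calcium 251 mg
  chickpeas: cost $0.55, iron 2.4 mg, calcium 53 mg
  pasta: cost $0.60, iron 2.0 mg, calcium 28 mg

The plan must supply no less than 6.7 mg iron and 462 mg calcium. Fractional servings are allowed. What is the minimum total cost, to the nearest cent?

$2.84

At the optimum either one food covers both requirements or two foods hit both targets exactly; no other combination can be cheaper.
cheddar only: max(6.7/0.4, 462/251) = 16.75 servings → $18.43.
chickpeas only: max(6.7/2.4, 462/53) = 8.717 servings → $4.79.
pasta only: max(6.7/2.0, 462/28) = 16.5 servings → $9.90.
cheddar + chickpeas with both tight: 1.297 servings and 2.576 servings → $2.84.
cheddar + pasta with both tight: 1.5 servings and 3.05 servings → $3.48.
chickpeas + pasta: the both-tight solution has a negative serving — not a feasible corner.
So the least-cost plan costs $2.84.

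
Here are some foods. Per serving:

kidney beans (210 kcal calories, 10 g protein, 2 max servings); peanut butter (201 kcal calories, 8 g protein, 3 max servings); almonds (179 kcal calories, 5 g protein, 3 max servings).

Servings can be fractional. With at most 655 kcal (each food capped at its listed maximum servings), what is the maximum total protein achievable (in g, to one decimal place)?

Protein per kcal: kidney beans 0.04762, peanut butter 0.0398, almonds 0.02793.
Take 2 servings of kidney beans: uses 420 kcal, +20.0 g protein (running total 20.0 g).
Take 1.169 servings of peanut butter: uses 235 kcal, +9.4 g protein (running total 29.4 g).
Filling greedily by protein-per-kcal is optimal for one linear limit, giving 29.4 g.

29.4 g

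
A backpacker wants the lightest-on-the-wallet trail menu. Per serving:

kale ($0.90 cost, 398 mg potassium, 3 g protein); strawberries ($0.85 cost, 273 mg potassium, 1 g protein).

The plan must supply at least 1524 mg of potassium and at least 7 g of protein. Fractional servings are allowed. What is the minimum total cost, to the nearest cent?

This is a tiny linear program; its minimum lies at a vertex of the feasible set. List the vertices and price them.
kale only: max(1524/398, 7/3) = 3.829 servings → $3.45.
strawberries only: max(1524/273, 7/1) = 7 servings → $5.95.
kale + strawberries with both tight: 0.9192 servings and 4.242 servings → $4.43.
So the least-cost plan costs $3.45.

$3.45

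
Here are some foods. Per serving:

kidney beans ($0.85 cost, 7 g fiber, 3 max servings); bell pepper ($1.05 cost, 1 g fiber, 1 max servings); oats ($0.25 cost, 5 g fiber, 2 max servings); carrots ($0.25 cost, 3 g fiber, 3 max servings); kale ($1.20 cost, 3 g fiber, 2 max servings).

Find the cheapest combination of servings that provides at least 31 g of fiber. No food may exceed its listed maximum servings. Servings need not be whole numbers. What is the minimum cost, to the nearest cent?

Cost per g of fiber: oats $0.0500, carrots $0.0833, kidney beans $0.1214, kale $0.4000, bell pepper $1.0500.
Take 2 servings of oats: +10.0 g fiber for $0.50 (total $0.50, still need 21.0 g).
Take 3 servings of carrots: +9.0 g fiber for $0.75 (total $1.25, still need 12.0 g).
Take 1.714 servings of kidney beans: +12.0 g fiber for $1.46 (total $2.71, still need 0.0 g).
Greedy by cheapest-per-g is optimal for a single linear constraint, so the minimum cost is $2.71.

$2.71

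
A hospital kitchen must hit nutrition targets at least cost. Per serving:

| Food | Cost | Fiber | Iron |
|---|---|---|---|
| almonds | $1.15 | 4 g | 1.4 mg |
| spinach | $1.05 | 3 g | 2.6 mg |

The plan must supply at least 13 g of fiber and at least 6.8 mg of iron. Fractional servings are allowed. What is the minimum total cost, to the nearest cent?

This is a tiny linear program; its minimum lies at a vertex of the feasible set. List the vertices and price them.
almonds only: max(13/4, 6.8/1.4) = 4.857 servings → $5.59.
spinach only: max(13/3, 6.8/2.6) = 4.333 servings → $4.55.
almonds + spinach with both tight: 2.161 servings and 1.452 servings → $4.01.
Cheapest feasible corner: $4.01.

$4.01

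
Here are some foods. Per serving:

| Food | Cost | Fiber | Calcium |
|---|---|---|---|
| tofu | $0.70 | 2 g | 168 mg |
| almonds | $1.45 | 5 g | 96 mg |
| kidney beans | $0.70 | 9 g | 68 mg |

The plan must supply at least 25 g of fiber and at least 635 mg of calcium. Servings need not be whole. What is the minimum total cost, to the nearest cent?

Check every corner: each single food scaled to meet both minima, and each pair solved so both constraints bind.
tofu only: max(25/2, 635/168) = 12.5 servings → $8.75.
almonds only: max(25/5, 635/96) = 6.615 servings → $9.59.
kidney beans only: max(25/9, 635/68) = 9.338 servings → $6.54.
tofu + almonds with both tight: 1.196 servings and 4.522 servings → $7.39.
tofu + kidney beans with both tight: 2.918 servings and 2.129 servings → $3.53.
almonds + kidney beans: intersection lies outside the first quadrant.
Cheapest feasible corner: $3.53.

$3.53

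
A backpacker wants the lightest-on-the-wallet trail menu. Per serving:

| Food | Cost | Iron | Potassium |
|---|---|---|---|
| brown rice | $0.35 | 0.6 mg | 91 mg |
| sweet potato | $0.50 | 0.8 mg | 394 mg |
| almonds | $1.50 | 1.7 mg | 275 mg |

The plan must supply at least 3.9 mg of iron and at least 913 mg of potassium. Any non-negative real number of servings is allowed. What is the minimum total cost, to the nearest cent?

$2.31

A basic optimal solution has at most two foods positive. Try each food alone and each pair with both targets met exactly.
brown rice only: max(3.9/0.6, 913/91) = 10.03 servings → $3.51.
sweet potato only: max(3.9/0.8, 913/394) = 4.875 servings → $2.44.
almonds only: max(3.9/1.7, 913/275) = 3.32 servings → $4.98.
brown rice + sweet potato with both tight: 4.928 servings and 1.179 servings → $2.31.
brown rice + almonds: the both-tight solution has a negative serving — not a feasible corner.
sweet potato + almonds with both tight: 1.066 servings and 1.792 servings → $3.22.
Cheapest feasible corner: $2.31.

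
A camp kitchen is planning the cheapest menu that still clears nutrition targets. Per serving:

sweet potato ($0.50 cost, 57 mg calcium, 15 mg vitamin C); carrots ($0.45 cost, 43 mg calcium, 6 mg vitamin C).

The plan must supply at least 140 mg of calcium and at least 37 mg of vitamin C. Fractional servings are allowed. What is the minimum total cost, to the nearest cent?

$1.23

Two binding constraints pin down two serving amounts, so the optimal mix uses at most two foods. The candidates are each food alone (scaled to the tighter of calcium/vitamin C) and each pair with both constraints tight.
sweet potato only: max(140/57, 37/15) = 2.467 servings → $1.23.
carrots only: max(140/43, 37/6) = 6.167 servings → $2.77.
sweet potato + carrots with both targets exact would need a negative amount; discard.
So the least-cost plan costs $1.23.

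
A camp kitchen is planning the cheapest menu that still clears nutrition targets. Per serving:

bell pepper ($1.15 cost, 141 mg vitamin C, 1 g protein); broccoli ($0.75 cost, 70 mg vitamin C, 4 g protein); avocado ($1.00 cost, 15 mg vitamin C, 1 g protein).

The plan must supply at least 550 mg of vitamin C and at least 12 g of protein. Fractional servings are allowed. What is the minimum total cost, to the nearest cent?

$4.90

Minimising a linear cost over {vitamin C ≥ 550, protein ≥ 12, servings ≥ 0} — the optimum is at a vertex, using one or two foods.
bell pepper only: max(550/141, 12/1) = 12 servings → $13.80.
broccoli only: max(550/70, 12/4) = 7.857 servings → $5.89.
avocado only: max(550/15, 12/1) = 36.67 servings → $36.67.
bell pepper + broccoli with both tight: 2.753 servings and 2.312 servings → $4.90.
bell pepper + avocado with both tight: 2.937 servings and 9.063 servings → $12.44.
broccoli + avocado: intersection lies outside the first quadrant.
Cheapest feasible corner: $4.90.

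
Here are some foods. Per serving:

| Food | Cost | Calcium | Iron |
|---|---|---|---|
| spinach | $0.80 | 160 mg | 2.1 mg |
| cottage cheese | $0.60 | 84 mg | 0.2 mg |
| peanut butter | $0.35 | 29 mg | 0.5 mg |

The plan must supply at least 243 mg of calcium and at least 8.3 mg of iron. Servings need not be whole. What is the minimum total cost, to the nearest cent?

With two linear requirements the optimum uses one or two foods; enumerate the corners.
spinach only: max(243/160, 8.3/2.1) = 3.952 servings → $3.16.
cottage cheese only: max(243/84, 8.3/0.2) = 41.5 servings → $24.90.
peanut butter only: max(243/29, 8.3/0.5) = 16.6 servings → $5.81.
spinach + cottage cheese with both targets exact would need a negative amount; discard.
spinach + peanut butter: intersection lies outside the first quadrant.
cottage cheese + peanut butter: the both-tight solution has a negative serving — not a feasible corner.
The minimum over all feasible corners is $3.16.

$3.16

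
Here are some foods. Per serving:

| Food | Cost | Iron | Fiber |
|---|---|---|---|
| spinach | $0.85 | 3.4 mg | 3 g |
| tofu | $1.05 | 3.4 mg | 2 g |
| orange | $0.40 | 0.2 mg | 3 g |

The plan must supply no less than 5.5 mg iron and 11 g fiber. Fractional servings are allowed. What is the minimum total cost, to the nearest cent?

$2.14

Check every corner: each single food scaled to meet both minima, and each pair solved so both constraints bind.
spinach only: max(5.5/3.4, 11/3) = 3.667 servings → $3.12.
tofu only: max(5.5/3.4, 11/2) = 5.5 servings → $5.78.
orange only: max(5.5/0.2, 11/3) = 27.5 servings → $11.00.
spinach + tofu: the both-tight solution has a negative serving — not a feasible corner.
spinach + orange with both tight: 1.49 servings and 2.177 servings → $2.14.
tofu + orange with both tight: 1.459 servings and 2.694 servings → $2.61.
Cheapest feasible corner: $2.14.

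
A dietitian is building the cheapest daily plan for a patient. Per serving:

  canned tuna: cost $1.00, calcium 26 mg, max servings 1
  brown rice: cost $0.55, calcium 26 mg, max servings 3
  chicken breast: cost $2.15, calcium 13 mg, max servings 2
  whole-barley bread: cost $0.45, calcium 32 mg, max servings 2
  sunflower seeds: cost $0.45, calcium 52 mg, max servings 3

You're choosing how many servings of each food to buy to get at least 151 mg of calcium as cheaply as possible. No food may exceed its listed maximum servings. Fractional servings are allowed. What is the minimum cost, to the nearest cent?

Cost per mg of calcium: sunflower seeds $0.0087, whole-barley bread $0.0141, brown rice $0.0212, canned tuna $0.0385, chicken breast $0.1654.
Take 2.904 servings of sunflower seeds: +151.0 mg calcium for $1.31 (total $1.31, still need 0.0 mg).
Greedy by cheapest-per-mg is optimal for a single linear constraint, so the minimum cost is $1.31.

$1.31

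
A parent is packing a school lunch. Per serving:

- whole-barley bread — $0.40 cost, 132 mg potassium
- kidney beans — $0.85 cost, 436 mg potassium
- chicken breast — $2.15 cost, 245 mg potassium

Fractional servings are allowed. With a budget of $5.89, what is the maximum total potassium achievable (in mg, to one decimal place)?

3021.2 mg

Potassium per dollar: kidney beans 512.9, whole-barley bread 330, chicken breast 114.
With no serving limits, spend the whole cost allowance on kidney beans: $5.89 / $0.85 × 436 mg = 3021.2 mg.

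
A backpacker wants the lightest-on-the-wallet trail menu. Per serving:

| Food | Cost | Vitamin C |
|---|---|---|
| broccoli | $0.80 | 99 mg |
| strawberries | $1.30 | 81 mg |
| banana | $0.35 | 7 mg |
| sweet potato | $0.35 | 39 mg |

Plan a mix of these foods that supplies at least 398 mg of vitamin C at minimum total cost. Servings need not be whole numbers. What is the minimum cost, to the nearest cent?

Cost per mg of vitamin C: broccoli $0.0081, sweet potato $0.0090, strawberries $0.0160, banana $0.0500.
With no serving limits, use only broccoli: 398 mg / 99 mg = 4.02 servings × $0.80 = $3.22.

$3.22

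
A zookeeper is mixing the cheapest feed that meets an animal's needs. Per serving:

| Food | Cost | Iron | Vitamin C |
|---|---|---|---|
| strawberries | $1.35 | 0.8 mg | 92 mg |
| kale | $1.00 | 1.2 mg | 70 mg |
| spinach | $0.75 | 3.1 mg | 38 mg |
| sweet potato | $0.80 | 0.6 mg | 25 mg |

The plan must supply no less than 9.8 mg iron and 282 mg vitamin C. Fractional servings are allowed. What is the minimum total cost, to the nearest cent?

The cheapest plan sits at a corner of the feasible region — with two constraints it uses at most two foods.
strawberries only: max(9.8/0.8, 282/92) = 12.25 servings → $16.54.
kale only: max(9.8/1.2, 282/70) = 8.167 servings → $8.17.
spinach only: max(9.8/3.1, 282/38) = 7.421 servings → $5.57.
sweet potato only: max(9.8/0.6, 282/25) = 16.33 servings → $13.07.
strawberries + kale with both targets exact would need a negative amount; discard.
strawberries + spinach with both tight: 1.969 servings and 2.653 servings → $4.65.
strawberries + sweet potato with both targets exact would need a negative amount; discard.
kale + spinach with both tight: 2.928 servings and 2.028 servings → $4.45.
kale + sweet potato with both targets exact would need a negative amount; discard.
spinach + sweet potato with both tight: 1.386 servings and 9.174 servings → $8.38.
So the least-cost plan costs $4.45.

$4.45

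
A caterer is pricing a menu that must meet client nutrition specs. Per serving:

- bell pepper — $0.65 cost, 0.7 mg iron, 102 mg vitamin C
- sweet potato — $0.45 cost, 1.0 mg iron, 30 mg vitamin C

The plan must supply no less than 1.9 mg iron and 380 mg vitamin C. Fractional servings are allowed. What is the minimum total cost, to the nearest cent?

At the optimum either one food covers both requirements or two foods hit both targets exactly; no other combination can be cheaper.
bell pepper only: max(1.9/0.7, 380/102) = 3.725 servings → $2.42.
sweet potato only: max(1.9/1.0, 380/30) = 12.67 servings → $5.70.
bell pepper + sweet potato with both targets exact would need a negative amount; discard.
So the least-cost plan costs $2.42.

$2.42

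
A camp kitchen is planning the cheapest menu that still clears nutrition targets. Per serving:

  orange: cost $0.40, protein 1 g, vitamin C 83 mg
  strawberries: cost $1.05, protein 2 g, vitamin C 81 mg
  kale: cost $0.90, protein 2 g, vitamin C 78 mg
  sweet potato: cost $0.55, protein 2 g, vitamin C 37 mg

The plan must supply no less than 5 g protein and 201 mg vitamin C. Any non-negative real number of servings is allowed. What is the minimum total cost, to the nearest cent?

$1.59

The cheapest plan sits at a corner of the feasible region — with two constraints it uses at most two foods.
orange only: max(5/1, 201/83) = 5 servings → $2.00.
strawberries only: max(5/2, 201/81) = 2.5 servings → $2.62.
kale only: max(5/2, 201/78) = 2.577 servings → $2.32.
sweet potato only: max(5/2, 201/37) = 5.432 servings → $2.99.
orange + strawberries with both targets exact would need a negative amount; discard.
orange + kale with both tight: 0.1364 servings and 2.432 servings → $2.24.
orange + sweet potato with both tight: 1.682 servings and 1.659 servings → $1.59.
strawberries + kale with both tight: 2 servings and 0.5 servings → $2.55.
strawberries + sweet potato with both tight: 2.466 servings and 0.03409 servings → $2.61.
kale + sweet potato: the both-tight solution has a negative serving — not a feasible corner.
Cheapest feasible corner: $1.59.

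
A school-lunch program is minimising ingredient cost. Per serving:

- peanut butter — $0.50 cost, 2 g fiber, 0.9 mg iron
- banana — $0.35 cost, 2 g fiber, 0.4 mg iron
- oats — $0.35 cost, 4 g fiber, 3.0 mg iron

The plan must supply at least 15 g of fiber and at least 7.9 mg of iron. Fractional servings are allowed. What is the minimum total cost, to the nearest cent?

$1.31

Two binding constraints pin down two serving amounts, so the optimal mix uses at most two foods. The candidates are each food alone (scaled to the tighter of fiber/iron) and each pair with both constraints tight.
peanut butter only: max(15/2, 7.9/0.9) = 8.778 servings → $4.39.
banana only: max(15/2, 7.9/0.4) = 19.75 servings → $6.91.
oats only: max(15/4, 7.9/3.0) = 3.75 servings → $1.31.
peanut butter + banana: intersection lies outside the first quadrant.
peanut butter + oats with both tight: 5.583 servings and 0.9583 servings → $3.13.
banana + oats with both tight: 3.045 servings and 2.227 servings → $1.85.
So the least-cost plan costs $1.31.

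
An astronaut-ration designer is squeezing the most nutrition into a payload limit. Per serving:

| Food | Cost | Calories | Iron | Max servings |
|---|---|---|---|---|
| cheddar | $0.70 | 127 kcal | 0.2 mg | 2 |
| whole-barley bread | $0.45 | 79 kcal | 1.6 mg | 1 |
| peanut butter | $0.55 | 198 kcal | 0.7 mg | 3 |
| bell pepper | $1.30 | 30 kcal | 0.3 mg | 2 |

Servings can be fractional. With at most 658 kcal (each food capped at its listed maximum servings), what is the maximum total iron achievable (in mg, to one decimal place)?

Iron per kcal: whole-barley bread 0.02025, bell pepper 0.01, peanut butter 0.003535, cheddar 0.001575.
Take 1 serving of whole-barley bread: uses 79 kcal, +1.6 mg iron (running total 1.6 mg).
Take 2 servings of bell pepper: uses 60 kcal, +0.6 mg iron (running total 2.2 mg).
Take 2.621 servings of peanut butter: uses 519 kcal, +1.8 mg iron (running total 4.0 mg).
Filling greedily by iron-per-kcal is optimal for one linear limit, giving 4.0 mg.

4.0 mg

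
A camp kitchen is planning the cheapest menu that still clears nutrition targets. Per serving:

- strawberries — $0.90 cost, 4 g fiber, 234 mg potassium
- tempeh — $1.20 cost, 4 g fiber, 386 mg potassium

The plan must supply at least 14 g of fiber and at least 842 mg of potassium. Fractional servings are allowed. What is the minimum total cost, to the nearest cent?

$3.20

strawberries only: max(14/4, 842/234) = 3.598 servings → $3.24.
tempeh only: max(14/4, 842/386) = 3.5 servings → $4.20.
strawberries + tempeh with both tight: 3.349 servings and 0.1513 servings → $3.20.
Cheapest feasible corner: $3.20.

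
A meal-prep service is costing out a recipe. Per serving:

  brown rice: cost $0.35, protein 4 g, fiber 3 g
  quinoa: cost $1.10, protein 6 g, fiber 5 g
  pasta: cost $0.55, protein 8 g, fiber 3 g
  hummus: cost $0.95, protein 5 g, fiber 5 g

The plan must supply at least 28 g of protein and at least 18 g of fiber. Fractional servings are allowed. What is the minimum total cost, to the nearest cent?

Two binding constraints pin down two serving amounts, so the optimal mix uses at most two foods. The candidates are each food alone (scaled to the tighter of protein/fiber) and each pair with both constraints tight.
brown rice only: max(28/4, 18/3) = 7 servings → $2.45.
quinoa only: max(28/6, 18/5) = 4.667 servings → $5.13.
pasta only: max(28/8, 18/3) = 6 servings → $3.30.
hummus only: max(28/5, 18/5) = 5.6 servings → $5.32.
brown rice + quinoa with both targets exact would need a negative amount; discard.
brown rice + pasta with both tight: 5 servings and 1 serving → $2.30.
brown rice + hummus: the both-tight solution has a negative serving — not a feasible corner.
quinoa + pasta with both tight: 2.727 servings and 1.455 servings → $3.80.
quinoa + hummus: the both-tight solution has a negative serving — not a feasible corner.
pasta + hummus with both tight: 2 servings and 2.4 servings → $3.38.
So the least-cost plan costs $2.30.

$2.30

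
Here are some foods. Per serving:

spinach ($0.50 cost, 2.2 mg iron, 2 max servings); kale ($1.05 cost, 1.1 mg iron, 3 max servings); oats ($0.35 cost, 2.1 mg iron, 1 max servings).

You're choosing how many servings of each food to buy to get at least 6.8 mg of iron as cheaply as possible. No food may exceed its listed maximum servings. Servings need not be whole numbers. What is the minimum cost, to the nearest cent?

Cost per mg of iron: oats $0.1667, spinach $0.2273, kale $0.9545.
Take 1 serving of oats: +2.1 mg iron for $0.35 (total $0.35, still need 4.7 mg).
Take 2 servings of spinach: +4.4 mg iron for $1.00 (total $1.35, still need 0.3 mg).
Take 0.2727 servings of kale: +0.3 mg iron for $0.29 (total $1.64, still need 0.0 mg).
Greedy by cheapest-per-mg is optimal for a single linear constraint, so the minimum cost is $1.64.

$1.64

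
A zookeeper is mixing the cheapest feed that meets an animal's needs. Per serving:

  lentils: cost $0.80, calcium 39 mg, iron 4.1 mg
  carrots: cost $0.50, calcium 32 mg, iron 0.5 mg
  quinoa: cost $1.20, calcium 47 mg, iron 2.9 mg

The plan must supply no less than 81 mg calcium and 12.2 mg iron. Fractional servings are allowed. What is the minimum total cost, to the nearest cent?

The cheapest plan sits at a corner of the feasible region — with two constraints it uses at most two foods.
lentils only: max(81/39, 12.2/4.1) = 2.976 servings → $2.38.
carrots only: max(81/32, 12.2/0.5) = 24.4 servings → $12.20.
quinoa only: max(81/47, 12.2/2.9) = 4.207 servings → $5.05.
lentils + carrots with both targets exact would need a negative amount; discard.
lentils + quinoa with both targets exact would need a negative amount; discard.
carrots + quinoa with both targets exact would need a negative amount; discard.
The minimum over all feasible corners is $2.38.

$2.38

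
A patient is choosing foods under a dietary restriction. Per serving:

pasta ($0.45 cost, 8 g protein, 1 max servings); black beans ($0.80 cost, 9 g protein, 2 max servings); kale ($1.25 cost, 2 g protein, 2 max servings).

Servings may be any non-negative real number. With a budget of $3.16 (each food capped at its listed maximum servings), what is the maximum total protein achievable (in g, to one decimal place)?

Protein per dollar: pasta 17.78, black beans 11.25, kale 1.6.
Take 1 serving of pasta: spends $0.45, +8.0 g protein (running total 8.0 g).
Take 2 servings of black beans: spends $1.60, +18.0 g protein (running total 26.0 g).
Take 0.888 servings of kale: spends $1.11, +1.8 g protein (running total 27.8 g).
Greedy by best ratio exhausts the cost allowance optimally: 27.8 g.

27.8 g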